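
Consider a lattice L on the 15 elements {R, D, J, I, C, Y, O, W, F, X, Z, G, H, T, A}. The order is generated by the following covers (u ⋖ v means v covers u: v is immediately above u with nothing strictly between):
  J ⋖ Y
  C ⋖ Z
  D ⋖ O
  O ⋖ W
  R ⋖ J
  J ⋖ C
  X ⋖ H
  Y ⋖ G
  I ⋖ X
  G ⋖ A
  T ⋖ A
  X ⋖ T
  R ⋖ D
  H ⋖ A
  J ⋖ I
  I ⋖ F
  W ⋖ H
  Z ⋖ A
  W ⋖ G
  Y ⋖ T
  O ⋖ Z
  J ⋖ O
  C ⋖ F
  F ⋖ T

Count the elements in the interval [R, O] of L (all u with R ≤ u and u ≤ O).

The interval [R, O] = {D, J, O, R}, which has 4 elements.

4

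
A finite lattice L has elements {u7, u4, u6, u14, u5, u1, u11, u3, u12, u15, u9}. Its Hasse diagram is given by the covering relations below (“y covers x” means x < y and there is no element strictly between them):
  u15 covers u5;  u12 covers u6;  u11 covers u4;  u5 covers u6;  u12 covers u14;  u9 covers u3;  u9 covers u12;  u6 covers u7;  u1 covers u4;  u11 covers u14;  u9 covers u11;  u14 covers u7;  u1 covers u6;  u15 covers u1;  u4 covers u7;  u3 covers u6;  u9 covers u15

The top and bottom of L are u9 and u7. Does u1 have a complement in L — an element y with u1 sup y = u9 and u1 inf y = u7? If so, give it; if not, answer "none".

Need y with u1 ∨ y = u9 and u1 ∧ y = u7.
Checking each element gives: u14.

u14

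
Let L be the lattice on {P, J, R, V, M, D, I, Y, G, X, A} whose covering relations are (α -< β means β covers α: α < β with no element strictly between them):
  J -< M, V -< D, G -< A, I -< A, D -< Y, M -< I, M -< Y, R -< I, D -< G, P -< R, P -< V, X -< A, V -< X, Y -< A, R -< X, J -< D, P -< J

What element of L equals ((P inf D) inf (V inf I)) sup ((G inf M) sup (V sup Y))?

Y

P ∧ D = P
V ∧ I = P
P ∧ P = P
G ∧ M = J
V ∨ Y = Y
J ∨ Y = Y
P ∨ Y = Y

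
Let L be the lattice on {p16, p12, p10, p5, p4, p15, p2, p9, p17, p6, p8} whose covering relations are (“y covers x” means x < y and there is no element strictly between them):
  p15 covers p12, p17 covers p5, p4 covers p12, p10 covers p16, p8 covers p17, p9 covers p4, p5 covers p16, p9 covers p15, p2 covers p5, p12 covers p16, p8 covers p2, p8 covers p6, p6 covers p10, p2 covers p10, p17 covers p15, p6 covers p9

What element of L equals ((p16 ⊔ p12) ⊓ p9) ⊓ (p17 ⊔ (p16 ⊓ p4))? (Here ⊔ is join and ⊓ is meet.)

p12

p16 ∨ p12 = p12
p12 ∧ p9 = p12
p16 ∧ p4 = p16
p17 ∨ p16 = p17
p12 ∧ p17 = p12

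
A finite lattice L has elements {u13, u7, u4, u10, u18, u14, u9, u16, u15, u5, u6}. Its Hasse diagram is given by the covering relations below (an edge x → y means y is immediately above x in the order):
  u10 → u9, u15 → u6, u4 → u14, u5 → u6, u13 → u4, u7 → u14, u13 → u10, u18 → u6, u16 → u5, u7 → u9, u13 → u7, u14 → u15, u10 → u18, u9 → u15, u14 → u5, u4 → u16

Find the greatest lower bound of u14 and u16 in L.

Common lower bounds of {u14, u16}: u13, u4.
The greatest among these is u4.

u4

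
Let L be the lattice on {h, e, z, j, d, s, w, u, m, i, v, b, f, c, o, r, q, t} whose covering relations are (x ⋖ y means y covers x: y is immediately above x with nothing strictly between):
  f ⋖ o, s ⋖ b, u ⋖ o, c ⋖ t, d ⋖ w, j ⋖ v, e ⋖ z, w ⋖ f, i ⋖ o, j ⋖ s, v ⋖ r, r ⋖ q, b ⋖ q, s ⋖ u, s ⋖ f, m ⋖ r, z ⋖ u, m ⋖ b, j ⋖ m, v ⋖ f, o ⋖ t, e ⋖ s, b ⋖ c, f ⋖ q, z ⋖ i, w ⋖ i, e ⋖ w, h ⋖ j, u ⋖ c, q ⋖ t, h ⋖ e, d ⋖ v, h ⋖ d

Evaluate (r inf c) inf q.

m

r ∧ c = m
m ∧ q = m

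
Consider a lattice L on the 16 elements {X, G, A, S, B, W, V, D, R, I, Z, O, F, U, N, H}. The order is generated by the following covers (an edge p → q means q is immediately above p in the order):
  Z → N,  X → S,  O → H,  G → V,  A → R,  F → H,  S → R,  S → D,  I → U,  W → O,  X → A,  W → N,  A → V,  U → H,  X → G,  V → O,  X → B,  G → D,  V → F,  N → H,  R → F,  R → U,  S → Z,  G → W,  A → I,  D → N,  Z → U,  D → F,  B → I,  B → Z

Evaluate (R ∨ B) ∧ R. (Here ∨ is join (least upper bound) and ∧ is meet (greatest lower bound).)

R ∨ B = U
U ∧ R = R

R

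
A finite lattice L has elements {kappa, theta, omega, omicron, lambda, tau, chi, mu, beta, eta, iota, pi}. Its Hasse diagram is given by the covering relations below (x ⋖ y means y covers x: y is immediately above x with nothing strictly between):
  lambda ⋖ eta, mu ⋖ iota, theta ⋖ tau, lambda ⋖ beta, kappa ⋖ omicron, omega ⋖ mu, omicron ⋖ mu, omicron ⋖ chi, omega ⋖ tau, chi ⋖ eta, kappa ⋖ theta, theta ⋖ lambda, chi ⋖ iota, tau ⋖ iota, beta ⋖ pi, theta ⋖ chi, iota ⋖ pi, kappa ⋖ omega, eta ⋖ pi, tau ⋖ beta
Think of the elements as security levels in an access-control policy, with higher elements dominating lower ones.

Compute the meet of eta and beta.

lambda

Common lower bounds of {eta, beta}: kappa, lambda, theta.
The greatest among these is lambda.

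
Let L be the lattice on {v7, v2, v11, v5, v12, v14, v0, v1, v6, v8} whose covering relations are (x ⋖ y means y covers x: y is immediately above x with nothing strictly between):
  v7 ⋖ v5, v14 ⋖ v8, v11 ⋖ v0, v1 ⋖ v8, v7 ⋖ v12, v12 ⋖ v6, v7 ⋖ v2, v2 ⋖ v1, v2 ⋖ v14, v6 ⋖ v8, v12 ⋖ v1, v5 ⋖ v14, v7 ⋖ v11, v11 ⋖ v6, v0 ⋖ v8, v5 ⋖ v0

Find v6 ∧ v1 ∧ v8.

Common lower bounds of {v6, v1, v8}: v12, v7.
The greatest among these is v12.

v12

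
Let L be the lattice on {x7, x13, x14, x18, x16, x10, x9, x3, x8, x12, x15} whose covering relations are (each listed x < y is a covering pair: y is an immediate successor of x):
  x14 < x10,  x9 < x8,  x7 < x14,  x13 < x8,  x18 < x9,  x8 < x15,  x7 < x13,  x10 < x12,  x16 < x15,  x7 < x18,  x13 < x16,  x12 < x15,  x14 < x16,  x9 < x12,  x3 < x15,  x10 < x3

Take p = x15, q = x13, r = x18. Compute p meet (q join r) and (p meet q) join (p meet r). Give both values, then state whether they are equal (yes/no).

q join r = x8, so p meet (q join r) = x15 meet x8 = x8.
p meet q = x13 and p meet r = x18, so (p meet q) join (p meet r) = x13 join x18 = x8.
Equal: yes.

x8; x8; yes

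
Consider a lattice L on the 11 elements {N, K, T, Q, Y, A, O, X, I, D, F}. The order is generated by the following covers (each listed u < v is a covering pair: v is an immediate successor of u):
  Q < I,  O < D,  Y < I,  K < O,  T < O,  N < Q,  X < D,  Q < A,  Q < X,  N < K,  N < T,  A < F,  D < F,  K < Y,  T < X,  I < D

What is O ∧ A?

Common lower bounds of {O, A}: N.
The greatest among these is N.

N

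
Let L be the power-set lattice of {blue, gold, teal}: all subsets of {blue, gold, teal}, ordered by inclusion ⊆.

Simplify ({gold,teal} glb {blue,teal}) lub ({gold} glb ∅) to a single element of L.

{gold,teal} ∧ {blue,teal} = {teal}
{gold} ∧ ∅ = ∅
{teal} ∨ ∅ = {teal}

{teal}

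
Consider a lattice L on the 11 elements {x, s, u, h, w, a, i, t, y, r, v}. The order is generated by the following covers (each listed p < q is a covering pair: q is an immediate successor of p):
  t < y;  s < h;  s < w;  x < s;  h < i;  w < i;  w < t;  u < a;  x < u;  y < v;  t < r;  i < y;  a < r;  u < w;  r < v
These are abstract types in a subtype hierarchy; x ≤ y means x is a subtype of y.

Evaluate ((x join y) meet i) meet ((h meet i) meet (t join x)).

x ∨ y = y
y ∧ i = i
h ∧ i = h
t ∨ x = t
h ∧ t = s
i ∧ s = s

s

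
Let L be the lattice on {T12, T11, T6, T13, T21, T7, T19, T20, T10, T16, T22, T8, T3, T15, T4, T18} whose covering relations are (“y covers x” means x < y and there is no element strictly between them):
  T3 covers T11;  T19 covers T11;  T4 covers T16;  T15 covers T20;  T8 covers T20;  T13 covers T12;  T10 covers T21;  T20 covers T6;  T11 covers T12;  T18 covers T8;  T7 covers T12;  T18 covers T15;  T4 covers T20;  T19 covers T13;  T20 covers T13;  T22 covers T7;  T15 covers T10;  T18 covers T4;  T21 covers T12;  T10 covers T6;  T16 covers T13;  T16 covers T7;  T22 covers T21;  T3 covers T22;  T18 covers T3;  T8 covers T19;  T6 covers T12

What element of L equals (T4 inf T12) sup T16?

T4 ∧ T12 = T12
T12 ∨ T16 = T16

T16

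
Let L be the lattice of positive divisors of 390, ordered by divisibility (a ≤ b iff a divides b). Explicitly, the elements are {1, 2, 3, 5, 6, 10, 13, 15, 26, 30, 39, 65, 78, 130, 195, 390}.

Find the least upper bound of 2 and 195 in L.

390

Common upper bounds of {2, 195}: 390.
The least among these is 390.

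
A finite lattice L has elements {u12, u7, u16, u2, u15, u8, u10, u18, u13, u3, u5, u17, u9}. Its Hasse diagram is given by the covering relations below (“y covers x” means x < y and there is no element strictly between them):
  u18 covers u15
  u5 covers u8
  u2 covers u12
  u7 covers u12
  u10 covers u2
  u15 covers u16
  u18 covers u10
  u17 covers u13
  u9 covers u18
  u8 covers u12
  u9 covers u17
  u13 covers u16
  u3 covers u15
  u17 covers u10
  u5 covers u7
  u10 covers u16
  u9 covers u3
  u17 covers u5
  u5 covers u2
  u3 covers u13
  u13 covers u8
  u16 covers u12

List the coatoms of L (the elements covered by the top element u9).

u17, u18, u3

The coatoms are exactly the elements covered by u9: u17, u18, u3.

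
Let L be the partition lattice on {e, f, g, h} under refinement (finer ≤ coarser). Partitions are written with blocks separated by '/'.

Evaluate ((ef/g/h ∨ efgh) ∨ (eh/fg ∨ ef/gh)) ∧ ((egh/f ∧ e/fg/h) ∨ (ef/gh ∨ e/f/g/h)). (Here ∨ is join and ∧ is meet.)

ef/gh

ef/g/h ∨ efgh = efgh
eh/fg ∨ ef/gh = efgh
efgh ∨ efgh = efgh
egh/f ∧ e/fg/h = e/f/g/h
ef/gh ∨ e/f/g/h = ef/gh
e/f/g/h ∨ ef/gh = ef/gh
efgh ∧ ef/gh = ef/gh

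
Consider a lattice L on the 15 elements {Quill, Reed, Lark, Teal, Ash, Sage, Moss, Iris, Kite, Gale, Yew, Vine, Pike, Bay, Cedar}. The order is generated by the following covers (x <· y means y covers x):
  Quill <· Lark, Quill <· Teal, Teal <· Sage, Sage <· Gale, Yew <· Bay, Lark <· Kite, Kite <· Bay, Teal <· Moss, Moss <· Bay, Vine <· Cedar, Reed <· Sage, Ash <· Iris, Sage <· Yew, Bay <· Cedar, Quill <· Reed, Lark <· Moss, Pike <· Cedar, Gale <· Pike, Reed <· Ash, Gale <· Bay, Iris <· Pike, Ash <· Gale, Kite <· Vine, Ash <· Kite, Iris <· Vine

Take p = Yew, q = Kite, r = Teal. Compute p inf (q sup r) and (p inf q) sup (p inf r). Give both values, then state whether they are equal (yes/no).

Yew; Sage; no

q sup r = Bay, so p inf (q sup r) = Yew inf Bay = Yew.
p inf q = Reed and p inf r = Teal, so (p inf q) sup (p inf r) = Reed sup Teal = Sage.
Equal: no.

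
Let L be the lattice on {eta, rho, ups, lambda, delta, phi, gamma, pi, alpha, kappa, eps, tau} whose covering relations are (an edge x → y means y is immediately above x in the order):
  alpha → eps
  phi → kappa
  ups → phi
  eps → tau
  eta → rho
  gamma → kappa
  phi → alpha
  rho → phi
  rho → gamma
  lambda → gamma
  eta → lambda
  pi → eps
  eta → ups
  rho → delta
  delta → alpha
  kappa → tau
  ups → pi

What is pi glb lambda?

eta

Common lower bounds of {pi, lambda}: eta.
The greatest among these is eta.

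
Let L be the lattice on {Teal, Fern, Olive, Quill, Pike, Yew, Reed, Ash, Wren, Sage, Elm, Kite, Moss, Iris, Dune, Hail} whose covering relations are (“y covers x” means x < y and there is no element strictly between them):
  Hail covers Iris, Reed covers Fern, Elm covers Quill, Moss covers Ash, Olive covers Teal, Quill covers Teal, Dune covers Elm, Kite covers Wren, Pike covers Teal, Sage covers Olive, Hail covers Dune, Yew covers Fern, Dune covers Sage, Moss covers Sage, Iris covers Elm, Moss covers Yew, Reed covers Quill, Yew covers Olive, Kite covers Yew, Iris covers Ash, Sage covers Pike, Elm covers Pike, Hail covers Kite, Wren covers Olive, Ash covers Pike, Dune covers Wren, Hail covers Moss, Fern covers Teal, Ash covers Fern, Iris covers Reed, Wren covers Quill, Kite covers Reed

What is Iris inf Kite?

Common lower bounds of {Iris, Kite}: Fern, Quill, Reed, Teal.
The greatest among these is Reed.

Reed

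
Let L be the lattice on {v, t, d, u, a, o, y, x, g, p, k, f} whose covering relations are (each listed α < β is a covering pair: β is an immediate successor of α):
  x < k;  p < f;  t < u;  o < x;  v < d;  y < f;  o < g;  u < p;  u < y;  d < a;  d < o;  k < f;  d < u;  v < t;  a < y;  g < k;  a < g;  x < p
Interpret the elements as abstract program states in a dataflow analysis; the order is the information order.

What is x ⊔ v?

Common upper bounds of {x, v}: f, k, p, x.
The least among these is x.

x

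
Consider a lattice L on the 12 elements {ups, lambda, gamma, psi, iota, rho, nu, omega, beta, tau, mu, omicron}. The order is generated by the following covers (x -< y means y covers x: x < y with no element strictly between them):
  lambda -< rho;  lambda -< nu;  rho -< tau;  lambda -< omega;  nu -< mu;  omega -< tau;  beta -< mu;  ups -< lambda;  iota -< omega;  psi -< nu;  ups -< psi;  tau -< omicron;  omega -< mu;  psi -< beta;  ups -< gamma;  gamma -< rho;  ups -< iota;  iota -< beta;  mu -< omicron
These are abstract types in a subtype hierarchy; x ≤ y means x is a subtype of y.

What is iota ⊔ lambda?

omega

Common upper bounds of {iota, lambda}: mu, omega, omicron, tau.
The least among these is omega.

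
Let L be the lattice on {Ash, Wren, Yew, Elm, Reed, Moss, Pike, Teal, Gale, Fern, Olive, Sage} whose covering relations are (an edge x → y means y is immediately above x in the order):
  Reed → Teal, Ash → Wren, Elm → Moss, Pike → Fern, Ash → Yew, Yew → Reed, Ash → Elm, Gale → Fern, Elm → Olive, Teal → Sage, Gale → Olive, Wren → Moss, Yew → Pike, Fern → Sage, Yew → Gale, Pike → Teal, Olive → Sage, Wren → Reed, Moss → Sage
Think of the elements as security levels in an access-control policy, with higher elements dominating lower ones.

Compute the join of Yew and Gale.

Gale

Common upper bounds of {Yew, Gale}: Fern, Gale, Olive, Sage.
The least among these is Gale.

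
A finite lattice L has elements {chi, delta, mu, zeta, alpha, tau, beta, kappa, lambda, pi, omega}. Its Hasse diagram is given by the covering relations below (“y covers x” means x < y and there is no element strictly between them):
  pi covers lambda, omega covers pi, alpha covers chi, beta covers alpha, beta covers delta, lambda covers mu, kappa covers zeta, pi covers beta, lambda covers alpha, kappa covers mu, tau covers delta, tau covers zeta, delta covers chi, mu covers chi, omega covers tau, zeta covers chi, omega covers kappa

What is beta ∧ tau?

delta

Common lower bounds of {beta, tau}: chi, delta.
The greatest among these is delta.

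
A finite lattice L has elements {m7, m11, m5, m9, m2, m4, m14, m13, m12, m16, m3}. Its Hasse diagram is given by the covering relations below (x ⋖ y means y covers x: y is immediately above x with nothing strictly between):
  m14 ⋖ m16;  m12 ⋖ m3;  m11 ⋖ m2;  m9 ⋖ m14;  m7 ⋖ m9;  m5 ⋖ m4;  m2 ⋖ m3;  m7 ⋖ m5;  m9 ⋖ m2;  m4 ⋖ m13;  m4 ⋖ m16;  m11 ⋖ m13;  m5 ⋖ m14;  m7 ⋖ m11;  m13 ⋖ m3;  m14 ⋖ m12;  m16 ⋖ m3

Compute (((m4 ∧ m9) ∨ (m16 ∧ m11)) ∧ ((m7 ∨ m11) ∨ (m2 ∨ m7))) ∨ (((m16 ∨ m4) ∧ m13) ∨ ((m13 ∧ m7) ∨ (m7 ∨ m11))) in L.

m4 ∧ m9 = m7
m16 ∧ m11 = m7
m7 ∨ m7 = m7
m7 ∨ m11 = m11
m2 ∨ m7 = m2
m11 ∨ m2 = m2
m7 ∧ m2 = m7
m16 ∨ m4 = m16
m16 ∧ m13 = m4
m13 ∧ m7 = m7
m7 ∨ m11 = m11
m7 ∨ m11 = m11
m4 ∨ m11 = m13
m7 ∨ m13 = m13

m13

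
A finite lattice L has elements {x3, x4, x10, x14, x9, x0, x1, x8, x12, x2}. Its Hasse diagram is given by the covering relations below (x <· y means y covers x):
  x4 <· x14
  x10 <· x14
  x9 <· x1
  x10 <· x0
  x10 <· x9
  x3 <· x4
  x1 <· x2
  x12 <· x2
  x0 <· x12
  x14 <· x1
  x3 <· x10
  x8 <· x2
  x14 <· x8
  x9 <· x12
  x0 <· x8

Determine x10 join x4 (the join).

Common upper bounds of {x10, x4}: x1, x14, x2, x8.
The least among these is x14.

x14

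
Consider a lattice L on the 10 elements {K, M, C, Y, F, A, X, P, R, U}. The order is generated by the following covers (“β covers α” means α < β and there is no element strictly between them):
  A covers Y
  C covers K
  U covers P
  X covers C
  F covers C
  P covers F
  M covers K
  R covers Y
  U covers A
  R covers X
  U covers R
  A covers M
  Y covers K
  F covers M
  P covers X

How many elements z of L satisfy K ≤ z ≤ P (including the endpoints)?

The interval [K, P] = {C, F, K, M, P, X}, which has 6 elements.

6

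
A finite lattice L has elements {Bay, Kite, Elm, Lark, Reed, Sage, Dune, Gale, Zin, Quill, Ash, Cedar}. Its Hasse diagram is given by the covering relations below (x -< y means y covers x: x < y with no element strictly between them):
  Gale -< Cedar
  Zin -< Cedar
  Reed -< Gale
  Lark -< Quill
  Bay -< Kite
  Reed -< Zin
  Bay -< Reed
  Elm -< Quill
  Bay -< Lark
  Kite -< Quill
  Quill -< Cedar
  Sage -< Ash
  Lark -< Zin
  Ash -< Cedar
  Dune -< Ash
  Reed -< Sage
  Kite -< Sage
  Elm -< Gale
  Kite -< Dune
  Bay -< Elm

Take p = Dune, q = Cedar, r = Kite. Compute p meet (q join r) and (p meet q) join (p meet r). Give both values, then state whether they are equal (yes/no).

Dune; Dune; yes

q join r = Cedar, so p meet (q join r) = Dune meet Cedar = Dune.
p meet q = Dune and p meet r = Kite, so (p meet q) join (p meet r) = Dune join Kite = Dune.
Equal: yes.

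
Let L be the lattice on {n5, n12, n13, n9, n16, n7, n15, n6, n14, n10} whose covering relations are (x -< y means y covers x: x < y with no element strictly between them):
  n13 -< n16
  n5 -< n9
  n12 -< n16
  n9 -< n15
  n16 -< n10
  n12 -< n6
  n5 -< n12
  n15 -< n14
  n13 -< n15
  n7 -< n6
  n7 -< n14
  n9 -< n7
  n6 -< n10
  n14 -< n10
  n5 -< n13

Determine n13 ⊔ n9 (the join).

Common upper bounds of {n13, n9}: n10, n14, n15.
The least among these is n15.

n15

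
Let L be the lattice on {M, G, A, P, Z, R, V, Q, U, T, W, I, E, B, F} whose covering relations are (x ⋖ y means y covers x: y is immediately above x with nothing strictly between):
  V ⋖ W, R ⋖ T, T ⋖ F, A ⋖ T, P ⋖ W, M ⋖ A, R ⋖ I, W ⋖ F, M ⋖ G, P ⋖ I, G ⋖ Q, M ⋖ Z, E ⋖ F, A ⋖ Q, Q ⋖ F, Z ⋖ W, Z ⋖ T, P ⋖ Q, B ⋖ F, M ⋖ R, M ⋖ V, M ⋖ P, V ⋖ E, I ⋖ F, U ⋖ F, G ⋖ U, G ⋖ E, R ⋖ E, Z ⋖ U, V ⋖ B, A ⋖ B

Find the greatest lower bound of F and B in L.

Common lower bounds of {F, B}: A, B, M, V.
The greatest among these is B.

B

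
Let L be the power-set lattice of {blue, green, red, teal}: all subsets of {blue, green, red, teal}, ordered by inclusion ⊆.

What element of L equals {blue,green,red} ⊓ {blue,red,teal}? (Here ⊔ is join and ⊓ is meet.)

{blue,red}

{blue,green,red} ∧ {blue,red,teal} = {blue,red}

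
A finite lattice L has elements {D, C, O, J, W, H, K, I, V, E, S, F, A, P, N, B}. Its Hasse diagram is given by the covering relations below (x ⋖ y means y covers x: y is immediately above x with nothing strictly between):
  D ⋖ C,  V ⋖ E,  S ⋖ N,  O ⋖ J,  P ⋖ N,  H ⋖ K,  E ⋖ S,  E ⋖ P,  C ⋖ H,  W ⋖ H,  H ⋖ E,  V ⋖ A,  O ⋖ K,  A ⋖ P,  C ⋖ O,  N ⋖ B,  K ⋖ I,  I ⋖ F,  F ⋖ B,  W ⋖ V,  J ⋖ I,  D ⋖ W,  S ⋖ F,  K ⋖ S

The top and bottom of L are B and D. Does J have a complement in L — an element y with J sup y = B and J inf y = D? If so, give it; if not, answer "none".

Need y with J ∨ y = B and J ∧ y = D.
Checking each element gives: A.

A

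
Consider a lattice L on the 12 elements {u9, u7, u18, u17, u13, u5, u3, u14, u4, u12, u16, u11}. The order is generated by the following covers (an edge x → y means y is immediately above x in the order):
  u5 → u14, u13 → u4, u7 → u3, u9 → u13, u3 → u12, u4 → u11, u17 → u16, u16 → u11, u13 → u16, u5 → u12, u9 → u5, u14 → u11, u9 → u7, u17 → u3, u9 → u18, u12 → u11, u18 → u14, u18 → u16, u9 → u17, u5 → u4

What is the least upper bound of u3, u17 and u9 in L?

u3

Common upper bounds of {u3, u17, u9}: u11, u12, u3.
The least among these is u3.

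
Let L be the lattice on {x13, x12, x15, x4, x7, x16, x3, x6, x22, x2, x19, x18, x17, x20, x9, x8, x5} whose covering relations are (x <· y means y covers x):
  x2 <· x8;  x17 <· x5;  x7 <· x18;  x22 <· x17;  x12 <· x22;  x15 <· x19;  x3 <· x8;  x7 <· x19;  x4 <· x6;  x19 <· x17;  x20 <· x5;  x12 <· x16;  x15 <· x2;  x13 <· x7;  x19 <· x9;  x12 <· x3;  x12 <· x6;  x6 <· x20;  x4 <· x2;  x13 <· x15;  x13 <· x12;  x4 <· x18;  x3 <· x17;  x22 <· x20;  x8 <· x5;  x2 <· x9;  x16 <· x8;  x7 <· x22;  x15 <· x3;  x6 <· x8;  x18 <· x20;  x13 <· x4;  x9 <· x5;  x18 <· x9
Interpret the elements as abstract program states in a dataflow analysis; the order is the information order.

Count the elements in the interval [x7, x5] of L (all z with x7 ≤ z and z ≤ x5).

The interval [x7, x5] = {x17, x18, x19, x20, x22, x5, x7, x9}, which has 8 elements.

8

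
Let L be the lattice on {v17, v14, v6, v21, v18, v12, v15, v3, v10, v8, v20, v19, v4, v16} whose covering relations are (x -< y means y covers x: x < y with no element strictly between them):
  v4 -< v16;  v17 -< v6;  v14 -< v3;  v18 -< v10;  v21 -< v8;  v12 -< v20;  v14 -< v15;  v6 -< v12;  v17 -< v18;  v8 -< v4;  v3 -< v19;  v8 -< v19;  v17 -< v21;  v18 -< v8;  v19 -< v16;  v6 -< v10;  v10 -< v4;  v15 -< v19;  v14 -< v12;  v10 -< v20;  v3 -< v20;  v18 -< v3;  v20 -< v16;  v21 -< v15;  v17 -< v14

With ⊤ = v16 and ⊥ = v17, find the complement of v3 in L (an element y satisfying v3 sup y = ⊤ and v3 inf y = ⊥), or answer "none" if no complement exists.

none

For every candidate y, either v3 ∨ y ≠ v16 or v3 ∧ y ≠ v17; no complement exists.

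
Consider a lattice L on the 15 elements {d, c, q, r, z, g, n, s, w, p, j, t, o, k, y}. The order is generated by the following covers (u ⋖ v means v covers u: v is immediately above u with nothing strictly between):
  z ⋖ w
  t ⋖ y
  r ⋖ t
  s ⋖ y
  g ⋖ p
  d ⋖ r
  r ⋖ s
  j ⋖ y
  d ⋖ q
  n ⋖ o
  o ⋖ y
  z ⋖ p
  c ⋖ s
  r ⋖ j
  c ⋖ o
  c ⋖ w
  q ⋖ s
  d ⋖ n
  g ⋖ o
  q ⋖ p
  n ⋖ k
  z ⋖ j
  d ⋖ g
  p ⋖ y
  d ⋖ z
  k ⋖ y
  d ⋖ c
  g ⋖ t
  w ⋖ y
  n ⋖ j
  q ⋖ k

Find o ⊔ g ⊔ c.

Common upper bounds of {o, g, c}: o, y.
The least among these is o.

o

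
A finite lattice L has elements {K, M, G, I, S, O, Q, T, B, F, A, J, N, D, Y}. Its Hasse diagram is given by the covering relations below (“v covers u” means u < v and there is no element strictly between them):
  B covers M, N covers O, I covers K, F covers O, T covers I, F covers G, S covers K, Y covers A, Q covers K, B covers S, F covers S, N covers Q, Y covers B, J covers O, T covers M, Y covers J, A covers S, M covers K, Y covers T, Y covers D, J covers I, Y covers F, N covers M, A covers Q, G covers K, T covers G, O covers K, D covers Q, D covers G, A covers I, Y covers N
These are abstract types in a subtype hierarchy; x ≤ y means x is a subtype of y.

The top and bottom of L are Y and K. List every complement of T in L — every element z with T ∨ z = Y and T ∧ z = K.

Need z with T ∨ z = Y and T ∧ z = K.
Checking each element gives: O, Q, S.

O, Q, S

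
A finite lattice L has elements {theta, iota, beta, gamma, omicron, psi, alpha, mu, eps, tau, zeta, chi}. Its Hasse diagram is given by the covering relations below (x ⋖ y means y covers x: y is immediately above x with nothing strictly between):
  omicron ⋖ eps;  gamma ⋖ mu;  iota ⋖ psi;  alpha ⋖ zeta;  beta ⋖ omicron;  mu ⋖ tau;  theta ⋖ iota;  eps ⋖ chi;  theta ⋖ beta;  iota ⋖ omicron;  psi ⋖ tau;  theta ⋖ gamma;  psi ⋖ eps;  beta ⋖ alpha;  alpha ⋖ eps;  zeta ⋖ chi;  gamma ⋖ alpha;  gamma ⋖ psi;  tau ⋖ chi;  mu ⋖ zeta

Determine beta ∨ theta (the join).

Common upper bounds of {beta, theta}: alpha, beta, chi, eps, omicron, zeta.
The least among these is beta.

beta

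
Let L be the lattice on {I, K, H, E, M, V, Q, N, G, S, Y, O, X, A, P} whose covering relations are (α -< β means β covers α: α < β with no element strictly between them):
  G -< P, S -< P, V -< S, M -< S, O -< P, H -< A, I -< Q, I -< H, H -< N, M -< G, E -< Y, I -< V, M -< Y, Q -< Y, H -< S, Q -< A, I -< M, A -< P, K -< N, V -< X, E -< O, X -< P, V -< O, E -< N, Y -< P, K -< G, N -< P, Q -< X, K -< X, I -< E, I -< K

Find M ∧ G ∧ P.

Common lower bounds of {M, G, P}: I, M.
The greatest among these is M.

M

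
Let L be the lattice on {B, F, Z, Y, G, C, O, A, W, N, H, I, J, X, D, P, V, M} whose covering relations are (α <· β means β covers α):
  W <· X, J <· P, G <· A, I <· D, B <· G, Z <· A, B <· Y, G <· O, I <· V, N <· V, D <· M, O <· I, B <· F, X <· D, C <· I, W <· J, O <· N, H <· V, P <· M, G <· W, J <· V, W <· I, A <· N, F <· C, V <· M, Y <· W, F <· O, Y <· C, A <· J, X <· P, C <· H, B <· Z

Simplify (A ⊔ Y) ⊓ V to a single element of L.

A ∨ Y = J
J ∧ V = J

J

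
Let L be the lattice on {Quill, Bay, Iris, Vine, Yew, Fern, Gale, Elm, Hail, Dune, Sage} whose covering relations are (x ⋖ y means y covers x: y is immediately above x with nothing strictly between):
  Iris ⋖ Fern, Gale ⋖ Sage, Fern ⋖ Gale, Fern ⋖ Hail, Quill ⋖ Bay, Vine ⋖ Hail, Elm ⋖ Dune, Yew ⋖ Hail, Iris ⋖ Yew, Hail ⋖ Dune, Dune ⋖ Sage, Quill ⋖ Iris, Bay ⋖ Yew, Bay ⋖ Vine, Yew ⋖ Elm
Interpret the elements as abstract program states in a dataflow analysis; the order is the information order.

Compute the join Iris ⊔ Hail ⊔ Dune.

Dune

Common upper bounds of {Iris, Hail, Dune}: Dune, Sage.
The least among these is Dune.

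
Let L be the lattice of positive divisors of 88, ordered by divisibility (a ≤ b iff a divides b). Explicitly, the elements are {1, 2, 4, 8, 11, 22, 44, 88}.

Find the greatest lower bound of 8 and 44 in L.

In the divisibility order, the meet is the greatest common divisor: gcd(8, 44) = 4.

4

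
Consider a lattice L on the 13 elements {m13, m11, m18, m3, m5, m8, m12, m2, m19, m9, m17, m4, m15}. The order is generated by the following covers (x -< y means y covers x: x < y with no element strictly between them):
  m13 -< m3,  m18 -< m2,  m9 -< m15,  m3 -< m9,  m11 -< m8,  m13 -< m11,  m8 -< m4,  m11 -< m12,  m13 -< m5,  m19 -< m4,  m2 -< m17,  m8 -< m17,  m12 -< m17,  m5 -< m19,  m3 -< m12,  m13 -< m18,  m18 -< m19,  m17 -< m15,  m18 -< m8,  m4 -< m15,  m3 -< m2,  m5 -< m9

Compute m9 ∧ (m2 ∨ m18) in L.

m3

m2 ∨ m18 = m2
m9 ∧ m2 = m3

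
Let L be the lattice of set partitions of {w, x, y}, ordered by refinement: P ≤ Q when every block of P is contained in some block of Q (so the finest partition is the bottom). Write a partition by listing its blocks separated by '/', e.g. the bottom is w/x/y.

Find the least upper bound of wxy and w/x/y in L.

wxy

Common upper bounds of {wxy, w/x/y}: wxy.
The least among these is wxy.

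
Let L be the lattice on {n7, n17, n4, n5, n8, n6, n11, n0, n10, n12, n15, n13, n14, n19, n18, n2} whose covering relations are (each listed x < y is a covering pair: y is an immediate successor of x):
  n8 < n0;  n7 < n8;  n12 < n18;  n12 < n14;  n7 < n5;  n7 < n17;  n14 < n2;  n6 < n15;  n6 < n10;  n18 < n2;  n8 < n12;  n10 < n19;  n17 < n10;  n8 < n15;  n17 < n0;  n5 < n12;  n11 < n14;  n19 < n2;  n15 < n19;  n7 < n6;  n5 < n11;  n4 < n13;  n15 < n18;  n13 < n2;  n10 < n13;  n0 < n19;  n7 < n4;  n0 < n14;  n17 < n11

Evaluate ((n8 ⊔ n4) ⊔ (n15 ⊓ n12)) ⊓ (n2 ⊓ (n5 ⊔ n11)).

n8 ∨ n4 = n2
n15 ∧ n12 = n8
n2 ∨ n8 = n2
n5 ∨ n11 = n11
n2 ∧ n11 = n11
n2 ∧ n11 = n11

n11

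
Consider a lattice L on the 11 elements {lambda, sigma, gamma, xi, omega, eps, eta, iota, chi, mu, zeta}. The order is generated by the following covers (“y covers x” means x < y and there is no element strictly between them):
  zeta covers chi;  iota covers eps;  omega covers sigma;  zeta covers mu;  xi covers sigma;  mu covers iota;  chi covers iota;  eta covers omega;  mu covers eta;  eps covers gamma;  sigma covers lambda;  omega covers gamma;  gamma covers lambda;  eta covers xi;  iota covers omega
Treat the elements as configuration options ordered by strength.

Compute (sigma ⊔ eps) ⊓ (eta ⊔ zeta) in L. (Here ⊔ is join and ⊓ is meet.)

iota

sigma ∨ eps = iota
eta ∨ zeta = zeta
iota ∧ zeta = iota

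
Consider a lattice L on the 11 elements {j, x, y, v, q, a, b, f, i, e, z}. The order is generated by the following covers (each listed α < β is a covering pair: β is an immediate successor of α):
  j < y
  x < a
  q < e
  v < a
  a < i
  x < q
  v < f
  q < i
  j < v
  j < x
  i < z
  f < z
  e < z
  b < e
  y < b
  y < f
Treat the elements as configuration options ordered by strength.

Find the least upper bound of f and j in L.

Common upper bounds of {f, j}: f, z.
The least among these is f.

f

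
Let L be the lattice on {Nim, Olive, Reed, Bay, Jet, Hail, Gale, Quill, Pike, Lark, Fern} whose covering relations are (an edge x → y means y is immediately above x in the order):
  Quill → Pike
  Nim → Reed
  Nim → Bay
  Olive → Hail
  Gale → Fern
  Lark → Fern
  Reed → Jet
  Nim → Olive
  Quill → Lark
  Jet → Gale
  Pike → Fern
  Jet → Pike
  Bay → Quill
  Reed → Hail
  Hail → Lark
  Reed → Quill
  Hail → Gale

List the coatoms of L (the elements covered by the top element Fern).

Gale, Lark, Pike

The coatoms are exactly the elements covered by Fern: Gale, Lark, Pike.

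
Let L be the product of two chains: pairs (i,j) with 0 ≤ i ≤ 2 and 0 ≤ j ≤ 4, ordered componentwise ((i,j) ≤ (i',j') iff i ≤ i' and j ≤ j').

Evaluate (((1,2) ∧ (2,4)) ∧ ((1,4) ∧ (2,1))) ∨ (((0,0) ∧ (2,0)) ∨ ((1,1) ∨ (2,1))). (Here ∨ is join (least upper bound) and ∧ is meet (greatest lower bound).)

(1,2) ∧ (2,4) = (1,2)
(1,4) ∧ (2,1) = (1,1)
(1,2) ∧ (1,1) = (1,1)
(0,0) ∧ (2,0) = (0,0)
(1,1) ∨ (2,1) = (2,1)
(0,0) ∨ (2,1) = (2,1)
(1,1) ∨ (2,1) = (2,1)

(2,1)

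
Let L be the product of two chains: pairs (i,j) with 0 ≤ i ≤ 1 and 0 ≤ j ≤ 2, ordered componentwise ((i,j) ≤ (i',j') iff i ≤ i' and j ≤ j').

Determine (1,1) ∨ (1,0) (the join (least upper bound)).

(1,1)

In a product of chains, the join is componentwise max, giving (1,1).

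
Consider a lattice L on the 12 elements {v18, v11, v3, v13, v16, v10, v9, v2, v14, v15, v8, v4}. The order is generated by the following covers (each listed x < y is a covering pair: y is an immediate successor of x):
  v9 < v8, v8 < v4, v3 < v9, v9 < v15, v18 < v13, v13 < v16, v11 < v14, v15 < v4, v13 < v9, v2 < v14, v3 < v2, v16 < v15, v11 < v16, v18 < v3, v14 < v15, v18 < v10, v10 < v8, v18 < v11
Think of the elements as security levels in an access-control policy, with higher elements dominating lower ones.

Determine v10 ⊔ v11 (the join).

v4

Common upper bounds of {v10, v11}: v4.
The least among these is v4.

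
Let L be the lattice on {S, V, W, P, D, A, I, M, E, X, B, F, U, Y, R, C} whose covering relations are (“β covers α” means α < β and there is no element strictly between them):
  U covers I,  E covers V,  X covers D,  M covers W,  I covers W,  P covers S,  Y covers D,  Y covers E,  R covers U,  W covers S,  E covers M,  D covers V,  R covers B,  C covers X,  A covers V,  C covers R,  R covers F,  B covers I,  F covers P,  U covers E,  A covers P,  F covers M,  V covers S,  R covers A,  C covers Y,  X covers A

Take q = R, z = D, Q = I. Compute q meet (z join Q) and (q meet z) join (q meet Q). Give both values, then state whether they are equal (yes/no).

z join Q = C, so q meet (z join Q) = R meet C = R.
q meet z = V and q meet Q = I, so (q meet z) join (q meet Q) = V join I = U.
Equal: no.

R; U; no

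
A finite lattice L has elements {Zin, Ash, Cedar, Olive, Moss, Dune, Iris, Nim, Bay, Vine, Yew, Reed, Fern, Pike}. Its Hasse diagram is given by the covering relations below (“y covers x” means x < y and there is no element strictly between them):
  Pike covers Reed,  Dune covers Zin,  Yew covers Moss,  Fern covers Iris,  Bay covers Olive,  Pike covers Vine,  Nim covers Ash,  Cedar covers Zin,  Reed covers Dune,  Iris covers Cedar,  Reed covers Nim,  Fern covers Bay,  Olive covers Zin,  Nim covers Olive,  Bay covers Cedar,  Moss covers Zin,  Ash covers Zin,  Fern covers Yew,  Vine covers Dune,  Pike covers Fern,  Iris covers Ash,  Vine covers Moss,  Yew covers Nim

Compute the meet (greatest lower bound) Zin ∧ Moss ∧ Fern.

Zin

Common lower bounds of {Zin, Moss, Fern}: Zin.
The greatest among these is Zin.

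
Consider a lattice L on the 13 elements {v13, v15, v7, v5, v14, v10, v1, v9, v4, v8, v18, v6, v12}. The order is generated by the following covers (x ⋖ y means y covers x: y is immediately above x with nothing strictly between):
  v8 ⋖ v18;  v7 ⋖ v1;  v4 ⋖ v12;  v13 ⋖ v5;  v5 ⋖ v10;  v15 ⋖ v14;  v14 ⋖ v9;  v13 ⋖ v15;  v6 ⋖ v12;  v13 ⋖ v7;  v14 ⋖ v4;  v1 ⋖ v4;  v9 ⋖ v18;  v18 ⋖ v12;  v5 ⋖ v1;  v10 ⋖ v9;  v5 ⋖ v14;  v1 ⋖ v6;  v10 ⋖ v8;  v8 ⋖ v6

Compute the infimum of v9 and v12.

Common lower bounds of {v9, v12}: v10, v13, v14, v15, v5, v9.
The greatest among these is v9.

v9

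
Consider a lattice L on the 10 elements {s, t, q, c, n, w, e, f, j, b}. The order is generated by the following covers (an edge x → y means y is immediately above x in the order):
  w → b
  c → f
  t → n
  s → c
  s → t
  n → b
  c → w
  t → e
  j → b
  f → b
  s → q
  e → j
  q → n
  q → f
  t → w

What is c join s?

Common upper bounds of {c, s}: b, c, f, w.
The least among these is c.

c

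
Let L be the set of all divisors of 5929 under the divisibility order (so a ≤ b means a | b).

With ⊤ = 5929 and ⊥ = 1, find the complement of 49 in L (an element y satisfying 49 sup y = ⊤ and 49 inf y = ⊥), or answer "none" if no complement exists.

Need y with 49 ∨ y = 5929 and 49 ∧ y = 1.
Checking each element gives: 121.

121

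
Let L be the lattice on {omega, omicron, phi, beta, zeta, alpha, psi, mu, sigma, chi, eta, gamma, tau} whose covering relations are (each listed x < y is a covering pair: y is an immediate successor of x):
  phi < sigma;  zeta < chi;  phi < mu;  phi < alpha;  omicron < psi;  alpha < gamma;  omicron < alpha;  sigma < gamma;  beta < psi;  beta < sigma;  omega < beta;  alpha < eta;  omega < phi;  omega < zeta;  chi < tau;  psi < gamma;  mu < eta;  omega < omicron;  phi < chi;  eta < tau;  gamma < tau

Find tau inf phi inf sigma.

phi

Common lower bounds of {tau, phi, sigma}: omega, phi.
The greatest among these is phi.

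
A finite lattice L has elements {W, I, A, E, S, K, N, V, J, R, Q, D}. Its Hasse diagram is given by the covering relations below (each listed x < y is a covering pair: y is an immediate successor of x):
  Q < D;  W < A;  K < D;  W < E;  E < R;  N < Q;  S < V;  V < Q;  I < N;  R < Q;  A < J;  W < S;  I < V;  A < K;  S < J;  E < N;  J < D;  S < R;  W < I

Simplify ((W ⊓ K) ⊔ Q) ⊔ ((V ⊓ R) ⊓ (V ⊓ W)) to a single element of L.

Q

W ∧ K = W
W ∨ Q = Q
V ∧ R = S
V ∧ W = W
S ∧ W = W
Q ∨ W = Q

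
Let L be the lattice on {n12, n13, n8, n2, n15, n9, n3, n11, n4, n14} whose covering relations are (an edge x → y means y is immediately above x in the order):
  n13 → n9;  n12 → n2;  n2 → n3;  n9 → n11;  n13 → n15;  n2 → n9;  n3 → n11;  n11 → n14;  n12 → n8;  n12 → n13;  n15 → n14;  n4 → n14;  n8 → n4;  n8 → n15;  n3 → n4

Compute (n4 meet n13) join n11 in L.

n4 ∧ n13 = n12
n12 ∨ n11 = n11

n11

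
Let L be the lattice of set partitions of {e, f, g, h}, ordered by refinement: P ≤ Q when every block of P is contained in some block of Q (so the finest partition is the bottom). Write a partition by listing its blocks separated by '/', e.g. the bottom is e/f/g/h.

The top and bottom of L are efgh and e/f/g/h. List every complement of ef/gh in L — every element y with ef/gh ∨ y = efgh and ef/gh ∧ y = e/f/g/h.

e/fg/h, e/fh/g, eg/f/h, eg/fh, eh/f/g, eh/fg

Need y with ef/gh ∨ y = efgh and ef/gh ∧ y = e/f/g/h.
Checking each element gives: e/fg/h, e/fh/g, eg/f/h, eg/fh, eh/f/g, eh/fg.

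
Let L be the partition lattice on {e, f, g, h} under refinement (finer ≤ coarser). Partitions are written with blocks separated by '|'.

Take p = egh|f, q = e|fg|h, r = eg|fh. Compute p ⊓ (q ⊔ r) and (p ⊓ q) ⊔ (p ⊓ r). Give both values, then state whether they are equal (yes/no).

q ⊔ r = efgh, so p ⊓ (q ⊔ r) = egh|f ⊓ efgh = egh|f.
p ⊓ q = e|f|g|h and p ⊓ r = eg|f|h, so (p ⊓ q) ⊔ (p ⊓ r) = e|f|g|h ⊔ eg|f|h = eg|f|h.
Equal: no.

egh|f; eg|f|h; no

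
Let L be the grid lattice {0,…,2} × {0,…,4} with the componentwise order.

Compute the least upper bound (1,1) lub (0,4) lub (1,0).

(1,4)

In a product of chains, the join is componentwise max, giving (1,4).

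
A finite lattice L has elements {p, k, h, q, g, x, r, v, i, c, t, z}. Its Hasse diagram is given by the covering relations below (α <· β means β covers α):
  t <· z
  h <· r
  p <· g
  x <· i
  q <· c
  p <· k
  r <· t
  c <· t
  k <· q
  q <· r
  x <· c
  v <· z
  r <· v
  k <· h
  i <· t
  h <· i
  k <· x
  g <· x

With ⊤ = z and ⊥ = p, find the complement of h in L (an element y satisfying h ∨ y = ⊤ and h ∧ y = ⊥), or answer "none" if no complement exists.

none

For every candidate y, either h ∨ y ≠ z or h ∧ y ≠ p; no complement exists.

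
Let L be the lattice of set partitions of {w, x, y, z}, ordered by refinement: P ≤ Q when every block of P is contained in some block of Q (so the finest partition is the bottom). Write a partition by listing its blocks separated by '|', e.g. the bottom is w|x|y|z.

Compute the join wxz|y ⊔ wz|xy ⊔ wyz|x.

Common upper bounds of {wxz|y, wz|xy, wyz|x}: wxyz.
The least among these is wxyz.

wxyz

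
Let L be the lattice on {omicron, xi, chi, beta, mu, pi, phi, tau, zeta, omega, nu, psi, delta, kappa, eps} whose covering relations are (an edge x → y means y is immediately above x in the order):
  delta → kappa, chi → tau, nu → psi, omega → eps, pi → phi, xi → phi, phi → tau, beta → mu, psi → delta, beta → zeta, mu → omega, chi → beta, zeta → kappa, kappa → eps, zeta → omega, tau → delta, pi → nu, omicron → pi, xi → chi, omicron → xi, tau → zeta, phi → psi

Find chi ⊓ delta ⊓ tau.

chi

Common lower bounds of {chi, delta, tau}: chi, omicron, xi.
The greatest among these is chi.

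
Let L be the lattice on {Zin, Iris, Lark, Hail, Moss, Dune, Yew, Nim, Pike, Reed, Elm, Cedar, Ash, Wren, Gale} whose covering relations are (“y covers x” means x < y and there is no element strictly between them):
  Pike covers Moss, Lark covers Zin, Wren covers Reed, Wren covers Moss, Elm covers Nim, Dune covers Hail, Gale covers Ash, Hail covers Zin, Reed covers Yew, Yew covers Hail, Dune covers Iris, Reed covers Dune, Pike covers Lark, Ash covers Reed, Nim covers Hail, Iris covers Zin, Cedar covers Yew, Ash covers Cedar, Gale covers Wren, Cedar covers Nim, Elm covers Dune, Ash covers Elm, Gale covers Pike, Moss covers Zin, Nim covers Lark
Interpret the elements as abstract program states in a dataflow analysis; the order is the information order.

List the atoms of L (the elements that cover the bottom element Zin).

The atoms are exactly the elements that cover Zin: Hail, Iris, Lark, Moss.

Hail, Iris, Lark, Moss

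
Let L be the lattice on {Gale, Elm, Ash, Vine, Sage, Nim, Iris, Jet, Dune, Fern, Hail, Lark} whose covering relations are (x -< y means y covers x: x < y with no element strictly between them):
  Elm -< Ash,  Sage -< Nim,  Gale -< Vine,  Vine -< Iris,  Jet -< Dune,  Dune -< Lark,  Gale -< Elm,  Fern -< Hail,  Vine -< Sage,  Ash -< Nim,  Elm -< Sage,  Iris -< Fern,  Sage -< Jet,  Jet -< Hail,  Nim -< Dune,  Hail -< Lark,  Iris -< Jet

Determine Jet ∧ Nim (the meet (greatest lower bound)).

Sage

Common lower bounds of {Jet, Nim}: Elm, Gale, Sage, Vine.
The greatest among these is Sage.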